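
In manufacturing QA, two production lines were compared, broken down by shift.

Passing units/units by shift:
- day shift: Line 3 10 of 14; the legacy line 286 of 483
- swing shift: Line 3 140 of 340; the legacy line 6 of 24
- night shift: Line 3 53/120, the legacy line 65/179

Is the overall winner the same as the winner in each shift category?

Day shift: Line 3 10/14 = 71.4%, the legacy line 286/483 = 59.2% → Line 3
Swing shift: Line 3 140/340 = 41.2%, the legacy line 6/24 = 25.0% → Line 3
Night shift: Line 3 53/120 = 44.2%, the legacy line 65/179 = 36.3% → Line 3
Overall: Line 3 203/474 = 42.8%, the legacy line 357/686 = 52.0% → the legacy line
Line 3 wins each shift group but the legacy line wins overall — the comparison reverses. Line 3's units skew toward swing shift, which has a lower base rate.

No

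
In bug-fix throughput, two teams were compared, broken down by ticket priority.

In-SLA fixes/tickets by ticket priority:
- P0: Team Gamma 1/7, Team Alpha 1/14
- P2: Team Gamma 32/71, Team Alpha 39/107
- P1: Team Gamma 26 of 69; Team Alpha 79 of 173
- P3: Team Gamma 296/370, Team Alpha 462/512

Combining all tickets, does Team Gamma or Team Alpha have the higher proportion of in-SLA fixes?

Team Alpha

P0: Team Gamma 1/7 = 14.3%, Team Alpha 1/14 = 7.1% → Team Gamma
P2: Team Gamma 32/71 = 45.1%, Team Alpha 39/107 = 36.4% → Team Gamma
P1: Team Gamma 26/69 = 37.7%, Team Alpha 79/173 = 45.7% → Team Alpha
P3: Team Gamma 296/370 = 80.0%, Team Alpha 462/512 = 90.2% → Team Alpha
Overall: Team Gamma 355/517 = 68.7%, Team Alpha 581/806 = 72.1% → Team Alpha
(Neither sweeps every ticket group, but Team Alpha has the higher pooled rate.)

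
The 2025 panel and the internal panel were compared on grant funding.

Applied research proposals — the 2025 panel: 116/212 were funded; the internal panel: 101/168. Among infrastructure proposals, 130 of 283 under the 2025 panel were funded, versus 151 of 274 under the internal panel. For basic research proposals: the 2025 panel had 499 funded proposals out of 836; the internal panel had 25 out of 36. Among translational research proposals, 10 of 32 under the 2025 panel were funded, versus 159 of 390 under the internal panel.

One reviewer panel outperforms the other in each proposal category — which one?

Applied research: the 2025 panel 116/212 = 54.7%, the internal panel 101/168 = 60.1% → the internal panel
Infrastructure: the 2025 panel 130/283 = 45.9%, the internal panel 151/274 = 55.1% → the internal panel
Basic research: the 2025 panel 499/836 = 59.7%, the internal panel 25/36 = 69.4% → the internal panel
Translational research: the 2025 panel 10/32 = 31.2%, the internal panel 159/390 = 40.8% → the internal panel
The internal panel has the higher rate in all 4 groups.

the internal panel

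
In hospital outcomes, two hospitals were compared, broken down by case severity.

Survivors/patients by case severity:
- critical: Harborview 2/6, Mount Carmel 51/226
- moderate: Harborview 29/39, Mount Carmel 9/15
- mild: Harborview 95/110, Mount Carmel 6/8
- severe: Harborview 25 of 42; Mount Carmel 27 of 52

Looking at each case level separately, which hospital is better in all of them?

Harborview

Critical: Harborview 2/6 = 33.3%, Mount Carmel 51/226 = 22.6% → Harborview
Moderate: Harborview 29/39 = 74.4%, Mount Carmel 9/15 = 60.0% → Harborview
Mild: Harborview 95/110 = 86.4%, Mount Carmel 6/8 = 75.0% → Harborview
Severe: Harborview 25/42 = 59.5%, Mount Carmel 27/52 = 51.9% → Harborview
Harborview has the higher rate in all 4 groups.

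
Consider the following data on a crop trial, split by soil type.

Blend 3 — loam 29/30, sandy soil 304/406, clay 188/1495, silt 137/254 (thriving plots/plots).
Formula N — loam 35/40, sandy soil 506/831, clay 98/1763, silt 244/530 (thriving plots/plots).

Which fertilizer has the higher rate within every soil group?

Loam: Blend 3 29/30 = 96.7%, Formula N 35/40 = 87.5% → Blend 3
Sandy soil: Blend 3 304/406 = 74.9%, Formula N 506/831 = 60.9% → Blend 3
Clay: Blend 3 188/1495 = 12.6%, Formula N 98/1763 = 5.6% → Blend 3
Silt: Blend 3 137/254 = 53.9%, Formula N 244/530 = 46.0% → Blend 3
Blend 3 has the higher rate in all 4 groups.

Blend 3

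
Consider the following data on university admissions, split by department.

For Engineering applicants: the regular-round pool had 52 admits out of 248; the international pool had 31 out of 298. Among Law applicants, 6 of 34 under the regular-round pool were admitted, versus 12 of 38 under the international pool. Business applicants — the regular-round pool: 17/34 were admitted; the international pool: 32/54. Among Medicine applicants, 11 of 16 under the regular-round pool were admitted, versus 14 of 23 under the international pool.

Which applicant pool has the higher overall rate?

the regular-round pool

Engineering: the regular-round pool 52/248 = 21.0%, the international pool 31/298 = 10.4% → the regular-round pool
Law: the regular-round pool 6/34 = 17.6%, the international pool 12/38 = 31.6% → the international pool
Business: the regular-round pool 17/34 = 50.0%, the international pool 32/54 = 59.3% → the international pool
Medicine: the regular-round pool 11/16 = 68.8%, the international pool 14/23 = 60.9% → the regular-round pool
Overall: the regular-round pool 86/332 = 25.9%, the international pool 89/413 = 21.5% → the regular-round pool
(Neither sweeps every department group, but the regular-round pool has the higher pooled rate.)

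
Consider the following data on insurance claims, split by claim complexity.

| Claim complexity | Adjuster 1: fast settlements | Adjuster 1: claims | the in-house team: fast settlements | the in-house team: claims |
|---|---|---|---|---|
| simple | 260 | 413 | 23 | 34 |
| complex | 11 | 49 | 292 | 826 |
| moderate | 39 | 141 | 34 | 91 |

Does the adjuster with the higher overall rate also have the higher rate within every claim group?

Simple: Adjuster 1 260/413 = 63.0%, the in-house team 23/34 = 67.6% → the in-house team
Complex: Adjuster 1 11/49 = 22.4%, the in-house team 292/826 = 35.4% → the in-house team
Moderate: Adjuster 1 39/141 = 27.7%, the in-house team 34/91 = 37.4% → the in-house team
Overall: Adjuster 1 310/603 = 51.4%, the in-house team 349/951 = 36.7% → Adjuster 1
The in-house team wins each claim group but Adjuster 1 wins overall — the comparison reverses. The in-house team's claims skew toward complex, which has a lower base rate.

No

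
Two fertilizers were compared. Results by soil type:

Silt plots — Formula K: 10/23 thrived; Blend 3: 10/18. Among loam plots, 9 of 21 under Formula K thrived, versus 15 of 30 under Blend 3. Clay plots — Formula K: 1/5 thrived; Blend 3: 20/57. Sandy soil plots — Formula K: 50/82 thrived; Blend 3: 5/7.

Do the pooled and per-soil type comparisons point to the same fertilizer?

Silt: Formula K 10/23 = 43.5%, Blend 3 10/18 = 55.6% → Blend 3
Loam: Formula K 9/21 = 42.9%, Blend 3 15/30 = 50.0% → Blend 3
Clay: Formula K 1/5 = 20.0%, Blend 3 20/57 = 35.1% → Blend 3
Sandy soil: Formula K 50/82 = 61.0%, Blend 3 5/7 = 71.4% → Blend 3
Overall: Formula K 70/131 = 53.4%, Blend 3 50/112 = 44.6% → Formula K
Blend 3 wins each soil group but Formula K wins overall — the comparison reverses. Blend 3's plots skew toward clay, which has a lower base rate.

No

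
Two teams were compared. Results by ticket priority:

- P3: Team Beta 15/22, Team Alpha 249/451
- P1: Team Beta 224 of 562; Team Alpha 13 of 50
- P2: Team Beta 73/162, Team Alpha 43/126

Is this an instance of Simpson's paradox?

P3: Team Beta 15/22 = 68.2%, Team Alpha 249/451 = 55.2% → Team Beta
P1: Team Beta 224/562 = 39.9%, Team Alpha 13/50 = 26.0% → Team Beta
P2: Team Beta 73/162 = 45.1%, Team Alpha 43/126 = 34.1% → Team Beta
Overall: Team Beta 312/746 = 41.8%, Team Alpha 305/627 = 48.6% → Team Alpha
Team Beta wins each ticket group but Team Alpha wins overall — the comparison reverses. Team Beta's tickets skew toward P1, which has a lower base rate.

Yes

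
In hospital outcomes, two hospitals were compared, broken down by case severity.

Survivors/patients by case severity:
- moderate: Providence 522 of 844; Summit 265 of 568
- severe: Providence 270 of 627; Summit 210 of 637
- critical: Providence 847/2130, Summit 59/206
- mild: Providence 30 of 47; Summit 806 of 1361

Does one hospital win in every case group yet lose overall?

Moderate: Providence 522/844 = 61.8%, Summit 265/568 = 46.7% → Providence
Severe: Providence 270/627 = 43.1%, Summit 210/637 = 33.0% → Providence
Critical: Providence 847/2130 = 39.8%, Summit 59/206 = 28.6% → Providence
Mild: Providence 30/47 = 63.8%, Summit 806/1361 = 59.2% → Providence
Overall: Providence 1669/3648 = 45.8%, Summit 1340/2772 = 48.3% → Summit
Providence wins each case group but Summit wins overall — the comparison reverses. Providence's patients skew toward critical, which has a lower base rate.

Yes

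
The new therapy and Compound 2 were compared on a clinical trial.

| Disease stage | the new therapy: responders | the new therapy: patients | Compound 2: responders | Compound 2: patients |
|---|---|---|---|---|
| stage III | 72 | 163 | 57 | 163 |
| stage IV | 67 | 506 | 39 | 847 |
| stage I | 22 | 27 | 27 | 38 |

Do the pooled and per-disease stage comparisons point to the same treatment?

Stage III: the new therapy 72/163 = 44.2%, Compound 2 57/163 = 35.0% → the new therapy
Stage IV: the new therapy 67/506 = 13.2%, Compound 2 39/847 = 4.6% → the new therapy
Stage I: the new therapy 22/27 = 81.5%, Compound 2 27/38 = 71.1% → the new therapy
Overall: the new therapy 161/696 = 23.1%, Compound 2 123/1048 = 11.7% → the new therapy
The new therapy wins overall and in every disease group — no reversal.

Yes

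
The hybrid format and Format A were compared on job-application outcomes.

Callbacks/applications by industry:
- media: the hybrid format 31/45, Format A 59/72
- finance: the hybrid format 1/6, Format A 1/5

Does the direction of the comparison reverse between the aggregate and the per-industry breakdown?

No

Media: the hybrid format 31/45 = 68.9%, Format A 59/72 = 81.9% → Format A
Finance: the hybrid format 1/6 = 16.7%, Format A 1/5 = 20.0% → Format A
Overall: the hybrid format 32/51 = 62.7%, Format A 60/77 = 77.9% → Format A
Format A wins overall and in every industry group — no reversal.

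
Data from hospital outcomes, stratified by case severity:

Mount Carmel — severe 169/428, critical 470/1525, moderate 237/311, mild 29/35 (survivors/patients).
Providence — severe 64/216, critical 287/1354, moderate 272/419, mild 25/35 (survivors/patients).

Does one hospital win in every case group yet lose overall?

Severe: Mount Carmel 169/428 = 39.5%, Providence 64/216 = 29.6% → Mount Carmel
Critical: Mount Carmel 470/1525 = 30.8%, Providence 287/1354 = 21.2% → Mount Carmel
Moderate: Mount Carmel 237/311 = 76.2%, Providence 272/419 = 64.9% → Mount Carmel
Mild: Mount Carmel 29/35 = 82.9%, Providence 25/35 = 71.4% → Mount Carmel
Overall: Mount Carmel 905/2299 = 39.4%, Providence 648/2024 = 32.0% → Mount Carmel
Mount Carmel wins overall and in every case group — no reversal.

No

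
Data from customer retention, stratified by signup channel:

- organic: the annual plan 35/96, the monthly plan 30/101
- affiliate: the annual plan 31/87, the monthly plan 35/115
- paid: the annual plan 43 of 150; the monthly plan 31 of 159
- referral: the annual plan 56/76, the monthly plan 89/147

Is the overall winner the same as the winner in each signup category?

Organic: the annual plan 35/96 = 36.5%, the monthly plan 30/101 = 29.7% → the annual plan
Affiliate: the annual plan 31/87 = 35.6%, the monthly plan 35/115 = 30.4% → the annual plan
Paid: the annual plan 43/150 = 28.7%, the monthly plan 31/159 = 19.5% → the annual plan
Referral: the annual plan 56/76 = 73.7%, the monthly plan 89/147 = 60.5% → the annual plan
Overall: the annual plan 165/409 = 40.3%, the monthly plan 185/522 = 35.4% → the annual plan
The annual plan wins overall and in every signup group — no reversal.

Yes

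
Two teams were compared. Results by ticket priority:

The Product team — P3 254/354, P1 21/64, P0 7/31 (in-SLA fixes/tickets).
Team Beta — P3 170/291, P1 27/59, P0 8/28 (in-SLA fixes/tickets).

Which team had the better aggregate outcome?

the Product team

P3: the Product team 254/354 = 71.8%, Team Beta 170/291 = 58.4% → the Product team
P1: the Product team 21/64 = 32.8%, Team Beta 27/59 = 45.8% → Team Beta
P0: the Product team 7/31 = 22.6%, Team Beta 8/28 = 28.6% → Team Beta
Overall: the Product team 282/449 = 62.8%, Team Beta 205/378 = 54.2% → the Product team
(Neither sweeps every ticket group, but the Product team has the higher pooled rate.)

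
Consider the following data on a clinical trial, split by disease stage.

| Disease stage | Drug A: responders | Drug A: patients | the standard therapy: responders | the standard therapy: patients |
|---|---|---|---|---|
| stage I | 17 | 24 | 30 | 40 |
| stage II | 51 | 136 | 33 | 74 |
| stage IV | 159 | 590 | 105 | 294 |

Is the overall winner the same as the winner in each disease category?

Stage I: Drug A 17/24 = 70.8%, the standard therapy 30/40 = 75.0% → the standard therapy
Stage II: Drug A 51/136 = 37.5%, the standard therapy 33/74 = 44.6% → the standard therapy
Stage IV: Drug A 159/590 = 26.9%, the standard therapy 105/294 = 35.7% → the standard therapy
Overall: Drug A 227/750 = 30.3%, the standard therapy 168/408 = 41.2% → the standard therapy
The standard therapy wins overall and in every disease group — no reversal.

Yes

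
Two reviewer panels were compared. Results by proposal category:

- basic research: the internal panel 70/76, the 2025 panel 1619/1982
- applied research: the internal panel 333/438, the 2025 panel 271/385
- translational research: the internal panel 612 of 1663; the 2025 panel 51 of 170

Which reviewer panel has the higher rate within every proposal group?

the internal panel

Basic research: the internal panel 70/76 = 92.1%, the 2025 panel 1619/1982 = 81.7% → the internal panel
Applied research: the internal panel 333/438 = 76.0%, the 2025 panel 271/385 = 70.4% → the internal panel
Translational research: the internal panel 612/1663 = 36.8%, the 2025 panel 51/170 = 30.0% → the internal panel
The internal panel has the higher rate in all 3 groups.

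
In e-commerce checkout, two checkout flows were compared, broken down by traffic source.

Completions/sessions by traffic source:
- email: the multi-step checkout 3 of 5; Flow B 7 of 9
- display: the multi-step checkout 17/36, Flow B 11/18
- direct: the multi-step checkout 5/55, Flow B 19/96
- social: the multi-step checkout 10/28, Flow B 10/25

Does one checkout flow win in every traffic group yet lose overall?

Email: the multi-step checkout 3/5 = 60.0%, Flow B 7/9 = 77.8% → Flow B
Display: the multi-step checkout 17/36 = 47.2%, Flow B 11/18 = 61.1% → Flow B
Direct: the multi-step checkout 5/55 = 9.1%, Flow B 19/96 = 19.8% → Flow B
Social: the multi-step checkout 10/28 = 35.7%, Flow B 10/25 = 40.0% → Flow B
Overall: the multi-step checkout 35/124 = 28.2%, Flow B 47/148 = 31.8% → Flow B
Flow B wins overall and in every traffic group — no reversal.

No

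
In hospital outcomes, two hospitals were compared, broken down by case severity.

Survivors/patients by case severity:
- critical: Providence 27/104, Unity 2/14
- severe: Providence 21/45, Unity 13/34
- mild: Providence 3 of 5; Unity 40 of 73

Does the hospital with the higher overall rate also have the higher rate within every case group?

Critical: Providence 27/104 = 26.0%, Unity 2/14 = 14.3% → Providence
Severe: Providence 21/45 = 46.7%, Unity 13/34 = 38.2% → Providence
Mild: Providence 3/5 = 60.0%, Unity 40/73 = 54.8% → Providence
Overall: Providence 51/154 = 33.1%, Unity 55/121 = 45.5% → Unity
Providence wins each case group but Unity wins overall — the comparison reverses. Providence's patients skew toward critical, which has a lower base rate.

No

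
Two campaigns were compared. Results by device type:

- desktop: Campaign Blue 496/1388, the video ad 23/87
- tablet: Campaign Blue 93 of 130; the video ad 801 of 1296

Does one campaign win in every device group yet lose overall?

Yes

Desktop: Campaign Blue 496/1388 = 35.7%, the video ad 23/87 = 26.4% → Campaign Blue
Tablet: Campaign Blue 93/130 = 71.5%, the video ad 801/1296 = 61.8% → Campaign Blue
Overall: Campaign Blue 589/1518 = 38.8%, the video ad 824/1383 = 59.6% → the video ad
Campaign Blue wins each device group but the video ad wins overall — the comparison reverses. Campaign Blue's impressions skew toward desktop, which has a lower base rate.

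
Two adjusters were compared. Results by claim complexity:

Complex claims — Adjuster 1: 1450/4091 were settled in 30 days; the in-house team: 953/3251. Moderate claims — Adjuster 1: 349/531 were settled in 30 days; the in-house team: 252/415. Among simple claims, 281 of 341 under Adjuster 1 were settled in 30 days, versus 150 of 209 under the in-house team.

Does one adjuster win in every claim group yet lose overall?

No

Complex: Adjuster 1 1450/4091 = 35.4%, the in-house team 953/3251 = 29.3% → Adjuster 1
Moderate: Adjuster 1 349/531 = 65.7%, the in-house team 252/415 = 60.7% → Adjuster 1
Simple: Adjuster 1 281/341 = 82.4%, the in-house team 150/209 = 71.8% → Adjuster 1
Overall: Adjuster 1 2080/4963 = 41.9%, the in-house team 1355/3875 = 35.0% → Adjuster 1
Adjuster 1 wins overall and in every claim group — no reversal.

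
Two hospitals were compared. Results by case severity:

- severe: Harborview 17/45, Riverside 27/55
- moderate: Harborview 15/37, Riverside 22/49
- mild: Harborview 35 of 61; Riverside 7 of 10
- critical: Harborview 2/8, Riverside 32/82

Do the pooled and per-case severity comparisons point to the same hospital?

Severe: Harborview 17/45 = 37.8%, Riverside 27/55 = 49.1% → Riverside
Moderate: Harborview 15/37 = 40.5%, Riverside 22/49 = 44.9% → Riverside
Mild: Harborview 35/61 = 57.4%, Riverside 7/10 = 70.0% → Riverside
Critical: Harborview 2/8 = 25.0%, Riverside 32/82 = 39.0% → Riverside
Overall: Harborview 69/151 = 45.7%, Riverside 88/196 = 44.9% → Harborview
Riverside wins each case group but Harborview wins overall — the comparison reverses. Riverside's patients skew toward critical, which has a lower base rate.

No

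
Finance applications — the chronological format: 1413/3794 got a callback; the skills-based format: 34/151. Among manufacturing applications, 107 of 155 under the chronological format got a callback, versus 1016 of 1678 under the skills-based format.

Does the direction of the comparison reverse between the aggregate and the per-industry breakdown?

Finance: the chronological format 1413/3794 = 37.2%, the skills-based format 34/151 = 22.5% → the chronological format
Manufacturing: the chronological format 107/155 = 69.0%, the skills-based format 1016/1678 = 60.5% → the chronological format
Overall: the chronological format 1520/3949 = 38.5%, the skills-based format 1050/1829 = 57.4% → the skills-based format
The chronological format wins each industry group but the skills-based format wins overall — the comparison reverses. The chronological format's applications skew toward finance, which has a lower base rate.

Yes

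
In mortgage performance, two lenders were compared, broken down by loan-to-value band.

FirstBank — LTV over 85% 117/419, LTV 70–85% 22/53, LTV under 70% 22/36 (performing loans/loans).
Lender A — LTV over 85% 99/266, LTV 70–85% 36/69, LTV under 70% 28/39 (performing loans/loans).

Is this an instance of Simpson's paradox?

LTV over 85%: FirstBank 117/419 = 27.9%, Lender A 99/266 = 37.2% → Lender A
LTV 70–85%: FirstBank 22/53 = 41.5%, Lender A 36/69 = 52.2% → Lender A
LTV under 70%: FirstBank 22/36 = 61.1%, Lender A 28/39 = 71.8% → Lender A
Overall: FirstBank 161/508 = 31.7%, Lender A 163/374 = 43.6% → Lender A
Lender A wins overall and in every loan-to-value group — no reversal.

No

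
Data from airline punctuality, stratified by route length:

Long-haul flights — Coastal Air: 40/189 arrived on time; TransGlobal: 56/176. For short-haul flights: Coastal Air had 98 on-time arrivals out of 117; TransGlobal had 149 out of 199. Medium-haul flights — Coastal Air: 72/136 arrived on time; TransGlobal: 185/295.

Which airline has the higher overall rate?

TransGlobal

Long-haul: Coastal Air 40/189 = 21.2%, TransGlobal 56/176 = 31.8% → TransGlobal
Short-haul: Coastal Air 98/117 = 83.8%, TransGlobal 149/199 = 74.9% → Coastal Air
Medium-haul: Coastal Air 72/136 = 52.9%, TransGlobal 185/295 = 62.7% → TransGlobal
Overall: Coastal Air 210/442 = 47.5%, TransGlobal 390/670 = 58.2% → TransGlobal
(Neither sweeps every route group, but TransGlobal has the higher pooled rate.)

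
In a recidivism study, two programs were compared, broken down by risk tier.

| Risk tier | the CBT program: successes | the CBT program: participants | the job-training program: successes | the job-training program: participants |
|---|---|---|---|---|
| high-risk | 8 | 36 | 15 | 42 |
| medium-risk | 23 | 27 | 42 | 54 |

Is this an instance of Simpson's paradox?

High-risk: the CBT program 8/36 = 22.2%, the job-training program 15/42 = 35.7% → the job-training program
Medium-risk: the CBT program 23/27 = 85.2%, the job-training program 42/54 = 77.8% → the CBT program
Overall: the CBT program 31/63 = 49.2%, the job-training program 57/96 = 59.4% → the job-training program
Neither sweeps: the CBT program wins 1 of 2 groups, the job-training program wins 1. The job-training program wins overall but not every group — no Simpson reversal.

No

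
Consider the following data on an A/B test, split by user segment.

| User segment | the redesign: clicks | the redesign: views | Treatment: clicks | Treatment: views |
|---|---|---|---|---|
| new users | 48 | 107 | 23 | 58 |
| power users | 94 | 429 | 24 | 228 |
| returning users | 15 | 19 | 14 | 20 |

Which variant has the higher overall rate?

the redesign

New users: the redesign 48/107 = 44.9%, Treatment 23/58 = 39.7% → the redesign
Power users: the redesign 94/429 = 21.9%, Treatment 24/228 = 10.5% → the redesign
Returning users: the redesign 15/19 = 78.9%, Treatment 14/20 = 70.0% → the redesign
Overall: the redesign 157/555 = 28.3%, Treatment 61/306 = 19.9% → the redesign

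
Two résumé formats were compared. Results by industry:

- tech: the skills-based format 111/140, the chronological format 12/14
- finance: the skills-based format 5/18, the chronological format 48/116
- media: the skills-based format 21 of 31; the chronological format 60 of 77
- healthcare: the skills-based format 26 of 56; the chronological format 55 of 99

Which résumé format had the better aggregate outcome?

the skills-based format

Tech: the skills-based format 111/140 = 79.3%, the chronological format 12/14 = 85.7% → the chronological format
Finance: the skills-based format 5/18 = 27.8%, the chronological format 48/116 = 41.4% → the chronological format
Media: the skills-based format 21/31 = 67.7%, the chronological format 60/77 = 77.9% → the chronological format
Healthcare: the skills-based format 26/56 = 46.4%, the chronological format 55/99 = 55.6% → the chronological format
Overall: the skills-based format 163/245 = 66.5%, the chronological format 175/306 = 57.2% → the skills-based format
(The chronological format wins every industry group but the skills-based format wins overall — the chronological format's applications skew toward the low-rate finance group.)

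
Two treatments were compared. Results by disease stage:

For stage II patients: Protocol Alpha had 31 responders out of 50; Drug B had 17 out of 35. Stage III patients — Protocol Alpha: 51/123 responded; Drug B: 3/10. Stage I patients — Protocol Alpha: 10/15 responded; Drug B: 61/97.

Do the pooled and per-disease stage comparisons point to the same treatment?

No

Stage II: Protocol Alpha 31/50 = 62.0%, Drug B 17/35 = 48.6% → Protocol Alpha
Stage III: Protocol Alpha 51/123 = 41.5%, Drug B 3/10 = 30.0% → Protocol Alpha
Stage I: Protocol Alpha 10/15 = 66.7%, Drug B 61/97 = 62.9% → Protocol Alpha
Overall: Protocol Alpha 92/188 = 48.9%, Drug B 81/142 = 57.0% → Drug B
Protocol Alpha wins each disease group but Drug B wins overall — the comparison reverses. Protocol Alpha's patients skew toward stage III, which has a lower base rate.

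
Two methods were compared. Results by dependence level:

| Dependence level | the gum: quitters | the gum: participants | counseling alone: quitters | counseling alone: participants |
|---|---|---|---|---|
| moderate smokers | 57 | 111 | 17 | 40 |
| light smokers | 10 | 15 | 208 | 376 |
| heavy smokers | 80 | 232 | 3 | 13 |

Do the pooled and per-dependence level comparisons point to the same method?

No

Moderate smokers: the gum 57/111 = 51.4%, counseling alone 17/40 = 42.5% → the gum
Light smokers: the gum 10/15 = 66.7%, counseling alone 208/376 = 55.3% → the gum
Heavy smokers: the gum 80/232 = 34.5%, counseling alone 3/13 = 23.1% → the gum
Overall: the gum 147/358 = 41.1%, counseling alone 228/429 = 53.1% → counseling alone
The gum wins each dependence group but counseling alone wins overall — the comparison reverses. The gum's participants skew toward heavy smokers, which has a lower base rate.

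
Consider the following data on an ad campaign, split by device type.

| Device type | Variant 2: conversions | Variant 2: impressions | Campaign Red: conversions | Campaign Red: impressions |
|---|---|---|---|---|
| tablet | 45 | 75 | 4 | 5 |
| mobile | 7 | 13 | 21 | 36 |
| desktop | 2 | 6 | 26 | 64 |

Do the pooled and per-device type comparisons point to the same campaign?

Tablet: Variant 2 45/75 = 60.0%, Campaign Red 4/5 = 80.0% → Campaign Red
Mobile: Variant 2 7/13 = 53.8%, Campaign Red 21/36 = 58.3% → Campaign Red
Desktop: Variant 2 2/6 = 33.3%, Campaign Red 26/64 = 40.6% → Campaign Red
Overall: Variant 2 54/94 = 57.4%, Campaign Red 51/105 = 48.6% → Variant 2
Campaign Red wins each device group but Variant 2 wins overall — the comparison reverses. Campaign Red's impressions skew toward desktop, which has a lower base rate.

No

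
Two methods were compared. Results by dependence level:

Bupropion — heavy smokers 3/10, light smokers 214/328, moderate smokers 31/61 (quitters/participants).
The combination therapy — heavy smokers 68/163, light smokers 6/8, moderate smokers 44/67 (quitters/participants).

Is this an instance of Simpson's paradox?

Heavy smokers: bupropion 3/10 = 30.0%, the combination therapy 68/163 = 41.7% → the combination therapy
Light smokers: bupropion 214/328 = 65.2%, the combination therapy 6/8 = 75.0% → the combination therapy
Moderate smokers: bupropion 31/61 = 50.8%, the combination therapy 44/67 = 65.7% → the combination therapy
Overall: bupropion 248/399 = 62.2%, the combination therapy 118/238 = 49.6% → bupropion
The combination therapy wins each dependence group but bupropion wins overall — the comparison reverses. The combination therapy's participants skew toward heavy smokers, which has a lower base rate.

Yes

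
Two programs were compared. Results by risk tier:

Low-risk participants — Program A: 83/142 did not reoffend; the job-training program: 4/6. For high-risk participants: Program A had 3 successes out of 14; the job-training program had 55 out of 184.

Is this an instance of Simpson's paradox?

Yes

Low-risk: Program A 83/142 = 58.5%, the job-training program 4/6 = 66.7% → the job-training program
High-risk: Program A 3/14 = 21.4%, the job-training program 55/184 = 29.9% → the job-training program
Overall: Program A 86/156 = 55.1%, the job-training program 59/190 = 31.1% → Program A
The job-training program wins each risk group but Program A wins overall — the comparison reverses. The job-training program's participants skew toward high-risk, which has a lower base rate.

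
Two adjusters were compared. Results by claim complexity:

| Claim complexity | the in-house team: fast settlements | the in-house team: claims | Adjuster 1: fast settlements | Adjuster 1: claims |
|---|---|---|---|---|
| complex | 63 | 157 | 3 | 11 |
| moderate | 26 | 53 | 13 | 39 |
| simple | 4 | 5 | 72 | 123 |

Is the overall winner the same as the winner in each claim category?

Complex: the in-house team 63/157 = 40.1%, Adjuster 1 3/11 = 27.3% → the in-house team
Moderate: the in-house team 26/53 = 49.1%, Adjuster 1 13/39 = 33.3% → the in-house team
Simple: the in-house team 4/5 = 80.0%, Adjuster 1 72/123 = 58.5% → the in-house team
Overall: the in-house team 93/215 = 43.3%, Adjuster 1 88/173 = 50.9% → Adjuster 1
The in-house team wins each claim group but Adjuster 1 wins overall — the comparison reverses. The in-house team's claims skew toward complex, which has a lower base rate.

No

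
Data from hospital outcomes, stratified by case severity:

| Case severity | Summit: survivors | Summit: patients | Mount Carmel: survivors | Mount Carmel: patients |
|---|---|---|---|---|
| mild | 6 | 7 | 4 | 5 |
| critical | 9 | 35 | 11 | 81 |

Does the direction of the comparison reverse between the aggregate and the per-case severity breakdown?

No

Mild: Summit 6/7 = 85.7%, Mount Carmel 4/5 = 80.0% → Summit
Critical: Summit 9/35 = 25.7%, Mount Carmel 11/81 = 13.6% → Summit
Overall: Summit 15/42 = 35.7%, Mount Carmel 15/86 = 17.4% → Summit
Summit wins overall and in every case group — no reversal.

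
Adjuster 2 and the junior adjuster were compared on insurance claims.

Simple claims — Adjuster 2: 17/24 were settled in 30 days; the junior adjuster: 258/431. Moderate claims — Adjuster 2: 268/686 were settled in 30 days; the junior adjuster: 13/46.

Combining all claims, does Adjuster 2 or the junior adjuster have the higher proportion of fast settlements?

Simple: Adjuster 2 17/24 = 70.8%, the junior adjuster 258/431 = 59.9% → Adjuster 2
Moderate: Adjuster 2 268/686 = 39.1%, the junior adjuster 13/46 = 28.3% → Adjuster 2
Overall: Adjuster 2 285/710 = 40.1%, the junior adjuster 271/477 = 56.8% → the junior adjuster
(Adjuster 2 wins every claim group but the junior adjuster wins overall — Adjuster 2's claims skew toward the low-rate moderate group.)

the junior adjuster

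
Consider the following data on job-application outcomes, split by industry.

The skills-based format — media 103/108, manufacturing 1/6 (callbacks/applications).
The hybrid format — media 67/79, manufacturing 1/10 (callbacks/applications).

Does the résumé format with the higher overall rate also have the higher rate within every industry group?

Media: the skills-based format 103/108 = 95.4%, the hybrid format 67/79 = 84.8% → the skills-based format
Manufacturing: the skills-based format 1/6 = 16.7%, the hybrid format 1/10 = 10.0% → the skills-based format
Overall: the skills-based format 104/114 = 91.2%, the hybrid format 68/89 = 76.4% → the skills-based format
The skills-based format wins overall and in every industry group — no reversal.

Yes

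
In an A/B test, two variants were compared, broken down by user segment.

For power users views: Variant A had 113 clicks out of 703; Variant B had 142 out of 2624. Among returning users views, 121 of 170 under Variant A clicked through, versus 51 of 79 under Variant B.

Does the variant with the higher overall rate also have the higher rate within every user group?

Power users: Variant A 113/703 = 16.1%, Variant B 142/2624 = 5.4% → Variant A
Returning users: Variant A 121/170 = 71.2%, Variant B 51/79 = 64.6% → Variant A
Overall: Variant A 234/873 = 26.8%, Variant B 193/2703 = 7.1% → Variant A
Variant A wins overall and in every user group — no reversal.

Yes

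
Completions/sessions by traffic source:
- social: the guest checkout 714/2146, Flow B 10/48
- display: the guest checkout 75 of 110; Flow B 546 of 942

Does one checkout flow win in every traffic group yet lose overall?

Yes

Social: the guest checkout 714/2146 = 33.3%, Flow B 10/48 = 20.8% → the guest checkout
Display: the guest checkout 75/110 = 68.2%, Flow B 546/942 = 58.0% → the guest checkout
Overall: the guest checkout 789/2256 = 35.0%, Flow B 556/990 = 56.2% → Flow B
The guest checkout wins each traffic group but Flow B wins overall — the comparison reverses. The guest checkout's sessions skew toward social, which has a lower base rate.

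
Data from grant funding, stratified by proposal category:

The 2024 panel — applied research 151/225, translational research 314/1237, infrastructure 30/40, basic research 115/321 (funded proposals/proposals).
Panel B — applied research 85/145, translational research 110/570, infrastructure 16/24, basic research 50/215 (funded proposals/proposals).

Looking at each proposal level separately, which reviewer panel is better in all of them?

Applied research: the 2024 panel 151/225 = 67.1%, Panel B 85/145 = 58.6% → the 2024 panel
Translational research: the 2024 panel 314/1237 = 25.4%, Panel B 110/570 = 19.3% → the 2024 panel
Infrastructure: the 2024 panel 30/40 = 75.0%, Panel B 16/24 = 66.7% → the 2024 panel
Basic research: the 2024 panel 115/321 = 35.8%, Panel B 50/215 = 23.3% → the 2024 panel
The 2024 panel has the higher rate in all 4 groups.

the 2024 panel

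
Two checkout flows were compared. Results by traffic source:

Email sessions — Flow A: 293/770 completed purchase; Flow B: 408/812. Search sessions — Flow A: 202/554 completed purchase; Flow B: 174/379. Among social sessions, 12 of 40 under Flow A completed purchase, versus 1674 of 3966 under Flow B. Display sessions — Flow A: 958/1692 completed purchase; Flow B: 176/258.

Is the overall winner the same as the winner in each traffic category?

Email: Flow A 293/770 = 38.1%, Flow B 408/812 = 50.2% → Flow B
Search: Flow A 202/554 = 36.5%, Flow B 174/379 = 45.9% → Flow B
Social: Flow A 12/40 = 30.0%, Flow B 1674/3966 = 42.2% → Flow B
Display: Flow A 958/1692 = 56.6%, Flow B 176/258 = 68.2% → Flow B
Overall: Flow A 1465/3056 = 47.9%, Flow B 2432/5415 = 44.9% → Flow A
Flow B wins each traffic group but Flow A wins overall — the comparison reverses. Flow B's sessions skew toward social, which has a lower base rate.

No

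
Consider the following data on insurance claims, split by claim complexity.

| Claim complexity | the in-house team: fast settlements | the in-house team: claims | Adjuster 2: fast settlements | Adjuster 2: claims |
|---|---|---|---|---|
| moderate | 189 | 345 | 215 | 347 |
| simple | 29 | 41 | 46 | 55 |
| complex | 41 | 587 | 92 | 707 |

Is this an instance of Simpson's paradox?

No

Moderate: the in-house team 189/345 = 54.8%, Adjuster 2 215/347 = 62.0% → Adjuster 2
Simple: the in-house team 29/41 = 70.7%, Adjuster 2 46/55 = 83.6% → Adjuster 2
Complex: the in-house team 41/587 = 7.0%, Adjuster 2 92/707 = 13.0% → Adjuster 2
Overall: the in-house team 259/973 = 26.6%, Adjuster 2 353/1109 = 31.8% → Adjuster 2
Adjuster 2 wins overall and in every claim group — no reversal.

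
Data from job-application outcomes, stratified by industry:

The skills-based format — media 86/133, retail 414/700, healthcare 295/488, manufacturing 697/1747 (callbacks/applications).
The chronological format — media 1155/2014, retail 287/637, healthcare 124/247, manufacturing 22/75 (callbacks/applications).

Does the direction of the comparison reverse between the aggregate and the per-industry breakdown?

Media: the skills-based format 86/133 = 64.7%, the chronological format 1155/2014 = 57.3% → the skills-based format
Retail: the skills-based format 414/700 = 59.1%, the chronological format 287/637 = 45.1% → the skills-based format
Healthcare: the skills-based format 295/488 = 60.5%, the chronological format 124/247 = 50.2% → the skills-based format
Manufacturing: the skills-based format 697/1747 = 39.9%, the chronological format 22/75 = 29.3% → the skills-based format
Overall: the skills-based format 1492/3068 = 48.6%, the chronological format 1588/2973 = 53.4% → the chronological format
The skills-based format wins each industry group but the chronological format wins overall — the comparison reverses. The skills-based format's applications skew toward manufacturing, which has a lower base rate.

Yes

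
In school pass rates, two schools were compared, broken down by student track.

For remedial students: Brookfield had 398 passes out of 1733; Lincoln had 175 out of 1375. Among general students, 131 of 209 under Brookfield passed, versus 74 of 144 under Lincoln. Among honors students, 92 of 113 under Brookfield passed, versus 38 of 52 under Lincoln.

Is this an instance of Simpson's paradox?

Remedial: Brookfield 398/1733 = 23.0%, Lincoln 175/1375 = 12.7% → Brookfield
General: Brookfield 131/209 = 62.7%, Lincoln 74/144 = 51.4% → Brookfield
Honors: Brookfield 92/113 = 81.4%, Lincoln 38/52 = 73.1% → Brookfield
Overall: Brookfield 621/2055 = 30.2%, Lincoln 287/1571 = 18.3% → Brookfield
Brookfield wins overall and in every student group — no reversal.

No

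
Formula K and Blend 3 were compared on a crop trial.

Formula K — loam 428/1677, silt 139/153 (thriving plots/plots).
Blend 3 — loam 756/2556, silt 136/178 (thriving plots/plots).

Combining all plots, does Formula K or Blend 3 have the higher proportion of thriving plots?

Blend 3

Loam: Formula K 428/1677 = 25.5%, Blend 3 756/2556 = 29.6% → Blend 3
Silt: Formula K 139/153 = 90.8%, Blend 3 136/178 = 76.4% → Formula K
Overall: Formula K 567/1830 = 31.0%, Blend 3 892/2734 = 32.6% → Blend 3
(Neither sweeps every soil group, but Blend 3 has the higher pooled rate.)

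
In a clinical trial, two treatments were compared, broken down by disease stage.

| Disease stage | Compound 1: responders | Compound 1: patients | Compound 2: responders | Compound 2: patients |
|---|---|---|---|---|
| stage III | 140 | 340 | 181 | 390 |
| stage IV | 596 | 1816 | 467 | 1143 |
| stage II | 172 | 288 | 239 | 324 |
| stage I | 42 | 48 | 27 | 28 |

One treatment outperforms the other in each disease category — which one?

Compound 2

Stage III: Compound 1 140/340 = 41.2%, Compound 2 181/390 = 46.4% → Compound 2
Stage IV: Compound 1 596/1816 = 32.8%, Compound 2 467/1143 = 40.9% → Compound 2
Stage II: Compound 1 172/288 = 59.7%, Compound 2 239/324 = 73.8% → Compound 2
Stage I: Compound 1 42/48 = 87.5%, Compound 2 27/28 = 96.4% → Compound 2
Compound 2 has the higher rate in all 4 groups.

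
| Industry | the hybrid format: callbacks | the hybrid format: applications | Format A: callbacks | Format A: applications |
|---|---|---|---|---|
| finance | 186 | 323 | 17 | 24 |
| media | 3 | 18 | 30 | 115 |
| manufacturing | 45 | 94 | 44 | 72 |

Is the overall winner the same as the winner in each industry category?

No

Finance: the hybrid format 186/323 = 57.6%, Format A 17/24 = 70.8% → Format A
Media: the hybrid format 3/18 = 16.7%, Format A 30/115 = 26.1% → Format A
Manufacturing: the hybrid format 45/94 = 47.9%, Format A 44/72 = 61.1% → Format A
Overall: the hybrid format 234/435 = 53.8%, Format A 91/211 = 43.1% → the hybrid format
Format A wins each industry group but the hybrid format wins overall — the comparison reverses. Format A's applications skew toward media, which has a lower base rate.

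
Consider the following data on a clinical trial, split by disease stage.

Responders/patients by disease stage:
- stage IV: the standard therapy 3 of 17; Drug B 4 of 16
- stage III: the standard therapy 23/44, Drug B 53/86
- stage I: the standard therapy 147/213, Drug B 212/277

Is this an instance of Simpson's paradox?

No

Stage IV: the standard therapy 3/17 = 17.6%, Drug B 4/16 = 25.0% → Drug B
Stage III: the standard therapy 23/44 = 52.3%, Drug B 53/86 = 61.6% → Drug B
Stage I: the standard therapy 147/213 = 69.0%, Drug B 212/277 = 76.5% → Drug B
Overall: the standard therapy 173/274 = 63.1%, Drug B 269/379 = 71.0% → Drug B
Drug B wins overall and in every disease group — no reversal.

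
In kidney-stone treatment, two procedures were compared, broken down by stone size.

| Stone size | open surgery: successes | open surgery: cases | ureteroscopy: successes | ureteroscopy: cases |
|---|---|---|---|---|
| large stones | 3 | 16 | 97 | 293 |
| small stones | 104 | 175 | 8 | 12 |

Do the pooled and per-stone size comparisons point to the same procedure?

No

Large stones: open surgery 3/16 = 18.8%, ureteroscopy 97/293 = 33.1% → ureteroscopy
Small stones: open surgery 104/175 = 59.4%, ureteroscopy 8/12 = 66.7% → ureteroscopy
Overall: open surgery 107/191 = 56.0%, ureteroscopy 105/305 = 34.4% → open surgery
Ureteroscopy wins each stone group but open surgery wins overall — the comparison reverses. Ureteroscopy's cases skew toward large stones, which has a lower base rate.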